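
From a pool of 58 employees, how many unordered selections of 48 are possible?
C(58,48) = 58!/(48!×10!) = 52179482355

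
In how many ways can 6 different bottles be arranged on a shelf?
6! = 720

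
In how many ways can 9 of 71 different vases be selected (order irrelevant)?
C(71,9) = 71!/(9!×62!) = 74473879480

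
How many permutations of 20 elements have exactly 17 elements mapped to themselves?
Choose the 17 fixed points C(20,17) = 1140, derange the rest: !3 = Σ_{j=0}^{3} (-1)^j·3!/j! = 6 - 6 + 3 - 1 = 2. Product = 1140 × 2 = 2280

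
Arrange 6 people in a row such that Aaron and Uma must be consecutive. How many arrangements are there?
Treat the 2 as one block: (6-2+1)! × 2! = 120 × 2 = 240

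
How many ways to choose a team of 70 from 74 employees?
C(74,70) = 74!/(70!×4!) = 1150626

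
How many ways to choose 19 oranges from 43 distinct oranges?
C(43,19) = 43!/(19!×24!) = 800472431850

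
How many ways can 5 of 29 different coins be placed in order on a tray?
P(29,5) = 29!/(29-5)! = 14250600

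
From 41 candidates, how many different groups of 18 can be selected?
C(41,18) = 41!/(18!×23!) = 202112640600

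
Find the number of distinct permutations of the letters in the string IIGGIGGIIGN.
11! / (5! × 1! × 5!) = 2772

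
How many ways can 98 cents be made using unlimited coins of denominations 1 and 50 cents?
Coefficient of x^98 in 1/(1-x^1) · 1/(1-x^50). Use j coins of 50 for j = 0..⌊98/50⌋ = 1, the rest in 1s: 1 + 1 = 2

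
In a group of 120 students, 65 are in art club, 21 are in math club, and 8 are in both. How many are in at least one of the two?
|A∪B| = |A| + |B| - |A∩B| = 65 + 21 - 8 = 78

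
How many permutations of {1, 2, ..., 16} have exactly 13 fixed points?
Choose the 13 fixed points C(16,13) = 560, derange the rest: !3 = Σ_{j=0}^{3} (-1)^j·3!/j! = 6 - 6 + 3 - 1 = 2. Product = 560 × 2 = 1120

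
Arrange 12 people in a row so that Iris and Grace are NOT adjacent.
Total - adjacent = 12! - (12-1)!×2 = 479001600 - 79833600 = 399168000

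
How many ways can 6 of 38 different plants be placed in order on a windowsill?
P(38,6) = 38!/(38-6)! = 1987690320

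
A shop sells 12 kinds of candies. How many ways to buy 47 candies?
C(47+12-1, 12-1) = C(58, 11) = 227692286640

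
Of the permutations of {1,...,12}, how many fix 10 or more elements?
Exactly j fixed points: C(12,j)·!(12-j); sum over j ≥ 10 (derangement numbers via !m = (m-1)·(!(m-1) + !(m-2)): !0..!2 = 1, 0, 1). Σ_{j=10}^{12} C(12,j)·!(12-j) = C(12,10)·!2 + C(12,11)·!1 + C(12,12)·!0 = 66·1 + 12·0 + 1·1 = 67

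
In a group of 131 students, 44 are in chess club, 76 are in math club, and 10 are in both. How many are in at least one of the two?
|A∪B| = |A| + |B| - |A∩B| = 44 + 76 - 10 = 110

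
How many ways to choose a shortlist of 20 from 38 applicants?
C(38,20) = 38!/(20!×18!) = 33578000610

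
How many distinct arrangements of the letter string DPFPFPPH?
8! / (1! × 4! × 2! × 1!) = 840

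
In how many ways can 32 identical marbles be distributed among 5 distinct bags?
C(32+5-1, 5-1) = C(36, 4) = 58905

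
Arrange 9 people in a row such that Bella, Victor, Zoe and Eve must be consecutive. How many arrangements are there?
Treat the 4 as one block: (9-4+1)! × 4! = 720 × 24 = 17280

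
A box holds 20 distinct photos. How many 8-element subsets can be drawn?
C(20,8) = 20!/(8!×12!) = 125970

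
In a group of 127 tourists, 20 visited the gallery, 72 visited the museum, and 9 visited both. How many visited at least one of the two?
|A∪B| = |A| + |B| - |A∩B| = 20 + 72 - 9 = 83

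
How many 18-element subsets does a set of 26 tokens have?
C(26,18) = 26!/(18!×8!) = 1562275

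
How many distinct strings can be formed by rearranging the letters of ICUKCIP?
7! / (2! × 1! × 1! × 1! × 2!) = 1260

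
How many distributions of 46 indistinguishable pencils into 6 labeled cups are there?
C(46+6-1, 6-1) = C(51, 5) = 2349060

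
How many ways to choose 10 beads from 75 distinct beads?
C(75,10) = 75!/(10!×65!) = 828931106355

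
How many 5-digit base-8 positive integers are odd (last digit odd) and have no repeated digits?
Last∈{1,3,5,7}. Last=0: 0. Last nonzero: 4×6×P(6,3) = 2880. Total = 2880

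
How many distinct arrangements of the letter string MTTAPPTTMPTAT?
13! / (2! × 3! × 6! × 2!) = 360360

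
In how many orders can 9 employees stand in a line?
9! = 362880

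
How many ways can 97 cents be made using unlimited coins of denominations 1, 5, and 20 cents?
Coefficient of x^97 in 1/(1-x^1) · 1/(1-x^5) · 1/(1-x^20). Case on j = number of 20-cent coins (j = 0..4); remainder r = 97 - 20j is made from {1,5} in ⌊r/5⌋+1 ways. r = 97, 77, 57, 37, 17 → 20 + 16 + 12 + 8 + 4 = 60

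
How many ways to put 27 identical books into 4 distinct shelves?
C(27+4-1, 4-1) = C(30, 3) = 4060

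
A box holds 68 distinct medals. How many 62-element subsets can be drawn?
C(68,62) = 68!/(62!×6!) = 109453344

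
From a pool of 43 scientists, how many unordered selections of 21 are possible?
C(43,21) = 43!/(21!×22!) = 1052049481860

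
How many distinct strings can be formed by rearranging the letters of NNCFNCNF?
8! / (2! × 4! × 2!) = 420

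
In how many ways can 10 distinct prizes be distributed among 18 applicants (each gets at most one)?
P(18,10) = 18!/(18-10)! = 158789030400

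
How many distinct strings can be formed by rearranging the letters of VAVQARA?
7! / (1! × 3! × 1! × 2!) = 420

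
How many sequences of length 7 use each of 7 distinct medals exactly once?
7! = 5040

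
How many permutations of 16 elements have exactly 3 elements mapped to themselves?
Choose the 3 fixed points C(16,3) = 560, derange the rest: !13 = Σ_{j=0}^{13} (-1)^j·13!/j! = 6227020800 - 6227020800 + 3113510400 - 1037836800 + 259459200 - 51891840 + 8648640 - 1235520 + 154440 - 17160 + 1716 - 156 + 13 - 1 = 2290792932. Product = 560 × 2290792932 = 1282844041920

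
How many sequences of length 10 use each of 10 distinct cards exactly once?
10! = 3628800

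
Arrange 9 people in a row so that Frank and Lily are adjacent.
Treat as block: (9-1)! × 2! = 40320 × 2 = 80640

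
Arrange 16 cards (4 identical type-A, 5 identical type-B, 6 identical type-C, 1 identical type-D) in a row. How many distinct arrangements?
16! / (4! × 5! × 6! × 1!) = 10090080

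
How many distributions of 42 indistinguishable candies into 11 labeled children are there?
C(42+11-1, 11-1) = C(52, 10) = 15820024220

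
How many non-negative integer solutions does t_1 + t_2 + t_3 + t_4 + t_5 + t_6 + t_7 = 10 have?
C(10+7-1, 7-1) = C(16, 6) = 8008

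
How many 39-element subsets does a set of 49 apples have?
C(49,39) = 49!/(39!×10!) = 8217822536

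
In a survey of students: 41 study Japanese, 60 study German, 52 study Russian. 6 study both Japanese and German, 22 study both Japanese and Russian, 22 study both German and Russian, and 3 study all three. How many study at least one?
|A∪B∪C| = 41+60+52-6-22-22+3 = 106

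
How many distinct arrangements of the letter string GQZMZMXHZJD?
11! / (1! × 1! × 3! × 1! × 1! × 1! × 1! × 2!) = 3326400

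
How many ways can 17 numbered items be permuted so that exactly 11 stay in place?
Choose the 11 fixed points C(17,11) = 12376, derange the rest: !6 = Σ_{j=0}^{6} (-1)^j·6!/j! = 720 - 720 + 360 - 120 + 30 - 6 + 1 = 265. Product = 12376 × 265 = 3279640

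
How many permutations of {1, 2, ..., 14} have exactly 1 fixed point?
Choose the 1 fixed point C(14,1) = 14, derange the rest: !13 = Σ_{j=0}^{13} (-1)^j·13!/j! = 6227020800 - 6227020800 + 3113510400 - 1037836800 + 259459200 - 51891840 + 8648640 - 1235520 + 154440 - 17160 + 1716 - 156 + 13 - 1 = 2290792932. Product = 14 × 2290792932 = 32071101048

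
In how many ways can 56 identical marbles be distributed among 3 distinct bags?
C(56+3-1, 3-1) = C(58, 2) = 1653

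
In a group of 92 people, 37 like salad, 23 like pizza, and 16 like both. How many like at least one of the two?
|A∪B| = |A| + |B| - |A∩B| = 37 + 23 - 16 = 44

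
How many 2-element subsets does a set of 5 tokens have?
C(5,2) = 5!/(2!×3!) = 10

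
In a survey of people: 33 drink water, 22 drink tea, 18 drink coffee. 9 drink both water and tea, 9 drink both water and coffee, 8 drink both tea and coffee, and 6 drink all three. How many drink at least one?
|A∪B∪C| = 33+22+18-9-9-8+6 = 53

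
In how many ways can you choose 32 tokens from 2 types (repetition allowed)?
C(32+2-1, 2-1) = C(33, 1) = 33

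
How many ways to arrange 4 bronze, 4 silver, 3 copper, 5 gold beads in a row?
16! / (4! × 4! × 3! × 5!) = 50450400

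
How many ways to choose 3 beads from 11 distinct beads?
C(11,3) = 11!/(3!×8!) = 165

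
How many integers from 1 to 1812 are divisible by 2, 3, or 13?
⌊1812/2⌋+⌊1812/3⌋+⌊1812/13⌋ - ⌊1812/6⌋-⌊1812/26⌋-⌊1812/39⌋ + ⌊1812/78⌋ = 906+604+139 - 302-69-46 + 23 = 1255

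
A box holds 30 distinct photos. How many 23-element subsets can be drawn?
C(30,23) = 30!/(23!×7!) = 2035800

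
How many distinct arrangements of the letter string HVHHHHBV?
8! / (5! × 2! × 1!) = 168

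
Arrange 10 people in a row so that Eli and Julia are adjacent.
Treat as block: (10-1)! × 2! = 362880 × 2 = 725760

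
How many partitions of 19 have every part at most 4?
Let r_j(i) = number of partitions of i into parts ≤ j, for i = 0..19. r_1(i) = 1 for all i; r_j(i) = r_{j-1}(i) + r_j(i-j). Rows j = 2..4: ≤2: 1 1 2 2 3 3 4 4 5 5 6 6 7 7 8 8 9 9 10 10; ≤3: 1 1 2 3 4 5 7 8 10 12 14 16 19 21 24 27 30 33 37 40; ≤4: 1 1 2 3 5 6 9 11 15 18 23 27 34 39 47 54 64 72 84 94. r_4(19) = 94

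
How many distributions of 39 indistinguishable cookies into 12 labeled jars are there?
C(39+12-1, 12-1) = C(50, 11) = 37353738800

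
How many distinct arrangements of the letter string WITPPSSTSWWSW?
13! / (1! × 4! × 2! × 2! × 4!) = 2702700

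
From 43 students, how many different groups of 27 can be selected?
C(43,27) = 43!/(27!×16!) = 265182149218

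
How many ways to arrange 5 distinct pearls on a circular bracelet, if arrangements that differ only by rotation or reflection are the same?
(5-1)!/2 = 24/2 = 12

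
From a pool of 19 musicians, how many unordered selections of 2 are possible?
C(19,2) = 19!/(2!×17!) = 171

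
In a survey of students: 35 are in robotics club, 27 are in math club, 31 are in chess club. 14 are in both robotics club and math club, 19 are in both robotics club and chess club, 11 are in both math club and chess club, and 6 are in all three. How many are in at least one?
|A∪B∪C| = 35+27+31-14-19-11+6 = 55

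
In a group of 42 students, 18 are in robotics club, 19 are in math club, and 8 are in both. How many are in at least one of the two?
|A∪B| = |A| + |B| - |A∩B| = 18 + 19 - 8 = 29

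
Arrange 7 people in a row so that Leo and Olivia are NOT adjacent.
Total - adjacent = 7! - (7-1)!×2 = 5040 - 1440 = 3600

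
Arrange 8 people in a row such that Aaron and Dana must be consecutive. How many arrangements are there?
Treat the 2 as one block: (8-2+1)! × 2! = 5040 × 2 = 10080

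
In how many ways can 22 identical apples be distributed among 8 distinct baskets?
C(22+8-1, 8-1) = C(29, 7) = 1560780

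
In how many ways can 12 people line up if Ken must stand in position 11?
Fix one position: (12-1)! = 39916800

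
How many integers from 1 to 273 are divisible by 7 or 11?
⌊273/7⌋ + ⌊273/11⌋ - ⌊273/77⌋ = 39 + 24 - 3 = 60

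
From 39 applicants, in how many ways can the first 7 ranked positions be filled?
P(39,7) = 39!/(39-7)! = 77519922480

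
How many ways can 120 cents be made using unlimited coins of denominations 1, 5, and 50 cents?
Coefficient of x^120 in 1/(1-x^1) · 1/(1-x^5) · 1/(1-x^50). Case on j = number of 50-cent coins (j = 0..2); remainder r = 120 - 50j is made from {1,5} in ⌊r/5⌋+1 ways. r = 120, 70, 20 → 25 + 15 + 5 = 45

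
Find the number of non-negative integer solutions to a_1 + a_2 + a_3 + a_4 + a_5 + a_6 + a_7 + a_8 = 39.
C(39+8-1, 8-1) = C(46, 7) = 53524680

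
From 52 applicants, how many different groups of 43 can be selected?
C(52,43) = 52!/(43!×9!) = 3679075400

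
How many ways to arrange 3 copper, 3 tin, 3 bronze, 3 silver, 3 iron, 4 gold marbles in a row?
19! / (3! × 3! × 3! × 3! × 3! × 4!) = 651819168000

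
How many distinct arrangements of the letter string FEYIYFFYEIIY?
12! / (3! × 3! × 4! × 2!) = 277200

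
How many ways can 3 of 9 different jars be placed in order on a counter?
P(9,3) = 9!/(9-3)! = 504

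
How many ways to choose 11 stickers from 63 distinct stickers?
C(63,11) = 63!/(11!×52!) = 615790256823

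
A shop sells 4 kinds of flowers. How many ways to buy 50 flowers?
C(50+4-1, 4-1) = C(53, 3) = 23426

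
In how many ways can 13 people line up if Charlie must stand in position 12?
Fix one position: (13-1)! = 479001600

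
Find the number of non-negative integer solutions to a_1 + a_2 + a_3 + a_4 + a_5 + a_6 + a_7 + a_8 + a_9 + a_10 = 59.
C(59+10-1, 10-1) = C(68, 9) = 49280065120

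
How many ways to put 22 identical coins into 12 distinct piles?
C(22+12-1, 12-1) = C(33, 11) = 193536720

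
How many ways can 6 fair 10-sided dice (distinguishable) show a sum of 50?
Coefficient of x^50 in (x + x² + ... + x^10)^6. By inclusion-exclusion on dice exceeding 10: Σ_j (-1)^j C(6,j)·C(50-1-10j, 5) = C(6,0)·C(49,5) - C(6,1)·C(39,5) + C(6,2)·C(29,5) - C(6,3)·C(19,5) + C(6,4)·C(9,5) = 1·1906884 - 6·575757 + 15·118755 - 20·11628 + 15·126 = 2997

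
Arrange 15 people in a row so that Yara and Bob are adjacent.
Treat as block: (15-1)! × 2! = 87178291200 × 2 = 174356582400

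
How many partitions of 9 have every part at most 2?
Let r_j(i) = number of partitions of i into parts ≤ j, for i = 0..9. r_1(i) = 1 for all i; r_j(i) = r_{j-1}(i) + r_j(i-j). Rows j = 2..2: ≤2: 1 1 2 2 3 3 4 4 5 5. r_2(9) = 5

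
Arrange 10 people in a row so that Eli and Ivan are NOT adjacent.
Total - adjacent = 10! - (10-1)!×2 = 3628800 - 725760 = 2903040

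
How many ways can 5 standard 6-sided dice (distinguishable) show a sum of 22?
Coefficient of x^22 in (x + x² + ... + x^6)^5. By inclusion-exclusion on dice exceeding 6: Σ_j (-1)^j C(5,j)·C(22-1-6j, 4) = C(5,0)·C(21,4) - C(5,1)·C(15,4) + C(5,2)·C(9,4) = 1·5985 - 5·1365 + 10·126 = 420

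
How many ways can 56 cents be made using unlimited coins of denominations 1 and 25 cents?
Coefficient of x^56 in 1/(1-x^1) · 1/(1-x^25). Use j coins of 25 for j = 0..⌊56/25⌋ = 2, the rest in 1s: 2 + 1 = 3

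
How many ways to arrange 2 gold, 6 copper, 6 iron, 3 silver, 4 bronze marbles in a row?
21! / (2! × 6! × 6! × 3! × 4!) = 342205063200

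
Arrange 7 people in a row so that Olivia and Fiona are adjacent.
Treat as block: (7-1)! × 2! = 720 × 2 = 1440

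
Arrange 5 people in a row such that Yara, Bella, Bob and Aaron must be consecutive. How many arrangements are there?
Treat the 4 as one block: (5-4+1)! × 4! = 2 × 24 = 48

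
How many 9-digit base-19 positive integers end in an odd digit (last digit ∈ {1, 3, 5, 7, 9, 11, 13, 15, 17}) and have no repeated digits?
Last∈{1,3,5,7,9,11,13,15,17}. Last=0: 0. Last nonzero: 9×17×P(17,7) = 14996741760. Total = 14996741760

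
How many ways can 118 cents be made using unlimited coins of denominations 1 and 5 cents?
Coefficient of x^118 in 1/(1-x^1) · 1/(1-x^5). Use j coins of 5 for j = 0..⌊118/5⌋ = 23, the rest in 1s: 23 + 1 = 24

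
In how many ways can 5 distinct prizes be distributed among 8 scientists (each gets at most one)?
P(8,5) = 8!/(8-5)! = 6720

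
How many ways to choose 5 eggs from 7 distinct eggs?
C(7,5) = 7!/(5!×2!) = 21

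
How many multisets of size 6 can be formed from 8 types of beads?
C(6+8-1, 8-1) = C(13, 7) = 1716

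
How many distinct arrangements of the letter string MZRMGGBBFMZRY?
13! / (2! × 3! × 2! × 2! × 1! × 1! × 2!) = 64864800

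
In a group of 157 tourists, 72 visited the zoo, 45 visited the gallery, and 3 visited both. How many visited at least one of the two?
|A∪B| = |A| + |B| - |A∩B| = 72 + 45 - 3 = 114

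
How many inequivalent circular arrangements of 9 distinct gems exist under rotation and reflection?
(9-1)!/2 = 40320/2 = 20160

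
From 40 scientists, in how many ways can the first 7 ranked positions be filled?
P(40,7) = 40!/(40-7)! = 93963542400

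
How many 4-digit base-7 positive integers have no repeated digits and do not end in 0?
Last digit: 6 nonzero choices. First digit: 5 (nonzero, ≠last). Middle 2: P(5,2) = 20. Total = 600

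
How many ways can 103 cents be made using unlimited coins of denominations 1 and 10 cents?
Coefficient of x^103 in 1/(1-x^1) · 1/(1-x^10). Use j coins of 10 for j = 0..⌊103/10⌋ = 10, the rest in 1s: 10 + 1 = 11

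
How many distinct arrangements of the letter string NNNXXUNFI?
9! / (1! × 1! × 4! × 2! × 1!) = 7560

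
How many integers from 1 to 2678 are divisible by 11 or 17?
⌊2678/11⌋ + ⌊2678/17⌋ - ⌊2678/187⌋ = 243 + 157 - 14 = 386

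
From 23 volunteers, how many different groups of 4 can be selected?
C(23,4) = 23!/(4!×19!) = 8855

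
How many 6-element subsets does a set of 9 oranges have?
C(9,6) = 9!/(6!×3!) = 84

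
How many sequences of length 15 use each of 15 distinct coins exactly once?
15! = 1307674368000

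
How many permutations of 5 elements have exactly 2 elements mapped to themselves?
Choose the 2 fixed points C(5,2) = 10, derange the rest: !3 = Σ_{j=0}^{3} (-1)^j·3!/j! = 6 - 6 + 3 - 1 = 2. Product = 10 × 2 = 20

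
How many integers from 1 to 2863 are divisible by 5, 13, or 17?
⌊2863/5⌋+⌊2863/13⌋+⌊2863/17⌋ - ⌊2863/65⌋-⌊2863/85⌋-⌊2863/221⌋ + ⌊2863/1105⌋ = 572+220+168 - 44-33-12 + 2 = 873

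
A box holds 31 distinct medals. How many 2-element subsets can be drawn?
C(31,2) = 31!/(2!×29!) = 465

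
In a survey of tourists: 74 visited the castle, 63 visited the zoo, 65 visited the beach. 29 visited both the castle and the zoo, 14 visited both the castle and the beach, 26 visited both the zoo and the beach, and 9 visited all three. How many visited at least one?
|A∪B∪C| = 74+63+65-29-14-26+9 = 142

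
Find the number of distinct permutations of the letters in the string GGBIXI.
6! / (2! × 1! × 1! × 2!) = 180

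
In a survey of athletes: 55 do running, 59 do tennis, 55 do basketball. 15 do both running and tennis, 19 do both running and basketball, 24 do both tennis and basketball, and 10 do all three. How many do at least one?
|A∪B∪C| = 55+59+55-15-19-24+10 = 121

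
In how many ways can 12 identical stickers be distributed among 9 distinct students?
C(12+9-1, 9-1) = C(20, 8) = 125970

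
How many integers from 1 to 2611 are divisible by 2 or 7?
⌊2611/2⌋ + ⌊2611/7⌋ - ⌊2611/14⌋ = 1305 + 373 - 186 = 1492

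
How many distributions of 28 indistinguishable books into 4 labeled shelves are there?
C(28+4-1, 4-1) = C(31, 3) = 4495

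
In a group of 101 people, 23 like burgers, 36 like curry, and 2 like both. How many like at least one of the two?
|A∪B| = |A| + |B| - |A∩B| = 23 + 36 - 2 = 57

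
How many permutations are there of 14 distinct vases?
14! = 87178291200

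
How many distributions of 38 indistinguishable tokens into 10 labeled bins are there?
C(38+10-1, 10-1) = C(47, 9) = 1362649145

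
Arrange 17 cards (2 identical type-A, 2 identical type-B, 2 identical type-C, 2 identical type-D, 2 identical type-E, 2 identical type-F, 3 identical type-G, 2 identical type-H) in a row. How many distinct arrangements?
17! / (2! × 2! × 2! × 2! × 2! × 2! × 3! × 2!) = 463134672000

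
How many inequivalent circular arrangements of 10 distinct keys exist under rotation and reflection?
(10-1)!/2 = 362880/2 = 181440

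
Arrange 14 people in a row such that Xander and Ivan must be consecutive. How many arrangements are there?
Treat the 2 as one block: (14-2+1)! × 2! = 6227020800 × 2 = 12454041600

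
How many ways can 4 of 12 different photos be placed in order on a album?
P(12,4) = 12!/(12-4)! = 11880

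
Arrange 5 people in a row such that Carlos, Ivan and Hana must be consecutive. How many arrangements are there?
Treat the 3 as one block: (5-3+1)! × 3! = 6 × 6 = 36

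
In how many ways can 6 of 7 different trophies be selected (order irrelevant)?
C(7,6) = 7!/(6!×1!) = 7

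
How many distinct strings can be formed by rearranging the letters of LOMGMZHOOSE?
11! / (1! × 1! × 1! × 1! × 1! × 1! × 2! × 3!) = 3326400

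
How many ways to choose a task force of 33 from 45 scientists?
C(45,33) = 45!/(33!×12!) = 28760021745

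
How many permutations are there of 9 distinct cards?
9! = 362880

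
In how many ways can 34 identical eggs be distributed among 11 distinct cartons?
C(34+11-1, 11-1) = C(44, 10) = 2481256778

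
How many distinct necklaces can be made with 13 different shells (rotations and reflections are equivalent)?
(13-1)!/2 = 479001600/2 = 239500800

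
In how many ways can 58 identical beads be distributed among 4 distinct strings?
C(58+4-1, 4-1) = C(61, 3) = 35990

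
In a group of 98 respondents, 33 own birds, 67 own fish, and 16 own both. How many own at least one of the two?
|A∪B| = |A| + |B| - |A∩B| = 33 + 67 - 16 = 84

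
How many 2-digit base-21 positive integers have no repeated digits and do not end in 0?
Last digit: 20 nonzero choices. First digit: 19 (nonzero, ≠last). Middle 0: P(19,0) = 1. Total = 380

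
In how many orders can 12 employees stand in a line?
12! = 479001600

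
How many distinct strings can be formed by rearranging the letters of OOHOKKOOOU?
10! / (1! × 6! × 2! × 1!) = 2520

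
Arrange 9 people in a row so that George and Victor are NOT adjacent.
Total - adjacent = 9! - (9-1)!×2 = 362880 - 80640 = 282240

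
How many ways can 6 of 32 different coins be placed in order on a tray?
P(32,6) = 32!/(32-6)! = 652458240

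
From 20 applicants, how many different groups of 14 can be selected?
C(20,14) = 20!/(14!×6!) = 38760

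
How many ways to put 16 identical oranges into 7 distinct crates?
C(16+7-1, 7-1) = C(22, 6) = 74613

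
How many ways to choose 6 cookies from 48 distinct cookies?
C(48,6) = 48!/(6!×42!) = 12271512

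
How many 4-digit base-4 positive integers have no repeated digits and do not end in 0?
Last digit: 3 nonzero choices. First digit: 2 (nonzero, ≠last). Middle 2: P(2,2) = 2. Total = 12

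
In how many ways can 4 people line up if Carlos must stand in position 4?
Fix one position: (4-1)! = 6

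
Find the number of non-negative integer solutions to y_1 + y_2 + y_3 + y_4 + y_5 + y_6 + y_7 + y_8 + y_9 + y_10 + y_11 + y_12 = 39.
C(39+12-1, 12-1) = C(50, 11) = 37353738800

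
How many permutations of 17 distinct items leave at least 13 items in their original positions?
Exactly j fixed points: C(17,j)·!(17-j); sum over j ≥ 13 (derangement numbers via !m = (m-1)·(!(m-1) + !(m-2)): !0..!4 = 1, 0, 1, 2, 9). Σ_{j=13}^{17} C(17,j)·!(17-j) = C(17,13)·!4 + C(17,14)·!3 + C(17,15)·!2 + C(17,16)·!1 + C(17,17)·!0 = 2380·9 + 680·2 + 136·1 + 17·0 + 1·1 = 22917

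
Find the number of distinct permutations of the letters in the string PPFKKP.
6! / (1! × 2! × 3!) = 60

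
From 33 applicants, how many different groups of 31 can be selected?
C(33,31) = 33!/(31!×2!) = 528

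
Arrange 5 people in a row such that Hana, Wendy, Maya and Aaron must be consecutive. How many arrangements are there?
Treat the 4 as one block: (5-4+1)! × 4! = 2 × 24 = 48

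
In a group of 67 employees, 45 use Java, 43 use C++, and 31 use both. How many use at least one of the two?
|A∪B| = |A| + |B| - |A∩B| = 45 + 43 - 31 = 57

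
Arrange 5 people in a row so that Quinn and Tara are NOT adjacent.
Total - adjacent = 5! - (5-1)!×2 = 120 - 48 = 72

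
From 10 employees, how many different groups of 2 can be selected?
C(10,2) = 10!/(2!×8!) = 45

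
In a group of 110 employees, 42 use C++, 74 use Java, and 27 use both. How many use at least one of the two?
|A∪B| = |A| + |B| - |A∩B| = 42 + 74 - 27 = 89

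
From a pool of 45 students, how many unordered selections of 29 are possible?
C(45,29) = 45!/(29!×16!) = 646626422970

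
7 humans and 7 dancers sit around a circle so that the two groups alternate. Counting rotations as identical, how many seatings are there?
Fix one of the humans: (7-1)! ways for the remaining humans, × 7! ways for the dancers = 720 × 5040 = 3628800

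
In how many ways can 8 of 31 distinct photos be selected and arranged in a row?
P(31,8) = 31!/(31-8)! = 318073392000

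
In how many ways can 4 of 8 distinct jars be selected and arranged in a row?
P(8,4) = 8!/(8-4)! = 1680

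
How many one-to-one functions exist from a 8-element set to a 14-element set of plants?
P(14,8) = 14!/(14-8)! = 121080960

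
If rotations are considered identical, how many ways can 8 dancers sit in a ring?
Circular: fix one position, arrange the rest. (8-1)! = 5040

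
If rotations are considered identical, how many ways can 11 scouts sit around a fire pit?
Circular: fix one position, arrange the rest. (11-1)! = 3628800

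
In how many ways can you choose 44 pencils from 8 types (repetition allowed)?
C(44+8-1, 8-1) = C(51, 7) = 115775100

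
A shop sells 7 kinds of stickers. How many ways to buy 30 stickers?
C(30+7-1, 7-1) = C(36, 6) = 1947792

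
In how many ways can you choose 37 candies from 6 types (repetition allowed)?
C(37+6-1, 6-1) = C(42, 5) = 850668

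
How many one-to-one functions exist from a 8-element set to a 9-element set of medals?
P(9,8) = 9!/(9-8)! = 362880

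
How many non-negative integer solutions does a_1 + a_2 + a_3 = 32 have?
C(32+3-1, 3-1) = C(34, 2) = 561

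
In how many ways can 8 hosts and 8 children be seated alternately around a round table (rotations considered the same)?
Fix one of the hosts: (8-1)! ways for the remaining hosts, × 8! ways for the children = 5040 × 40320 = 203212800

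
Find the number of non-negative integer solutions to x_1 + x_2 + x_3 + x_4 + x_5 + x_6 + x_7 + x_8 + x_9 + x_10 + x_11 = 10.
C(10+11-1, 11-1) = C(20, 10) = 184756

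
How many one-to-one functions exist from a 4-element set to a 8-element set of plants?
P(8,4) = 8!/(8-4)! = 1680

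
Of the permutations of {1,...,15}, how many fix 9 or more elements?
Exactly j fixed points: C(15,j)·!(15-j); sum over j ≥ 9 (derangement numbers via !m = (m-1)·(!(m-1) + !(m-2)): !0..!6 = 1, 0, 1, 2, 9, 44, 265). Σ_{j=9}^{15} C(15,j)·!(15-j) = C(15,9)·!6 + C(15,10)·!5 + C(15,11)·!4 + C(15,12)·!3 + C(15,13)·!2 + C(15,14)·!1 + C(15,15)·!0 = 5005·265 + 3003·44 + 1365·9 + 455·2 + 105·1 + 15·0 + 1·1 = 1471758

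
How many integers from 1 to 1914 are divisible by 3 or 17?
⌊1914/3⌋ + ⌊1914/17⌋ - ⌊1914/51⌋ = 638 + 112 - 37 = 713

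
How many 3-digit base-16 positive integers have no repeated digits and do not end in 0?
Last digit: 15 nonzero choices. First digit: 14 (nonzero, ≠last). Middle 1: P(14,1) = 14. Total = 2940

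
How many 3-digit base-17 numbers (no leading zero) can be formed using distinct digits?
First digit: 16 choices (nonzero). Then descending: 16 × 16 × 15 = 3840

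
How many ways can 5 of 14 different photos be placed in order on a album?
P(14,5) = 14!/(14-5)! = 240240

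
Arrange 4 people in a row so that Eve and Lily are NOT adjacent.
Total - adjacent = 4! - (4-1)!×2 = 24 - 12 = 12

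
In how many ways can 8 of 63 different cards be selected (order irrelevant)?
C(63,8) = 63!/(8!×55!) = 3872894697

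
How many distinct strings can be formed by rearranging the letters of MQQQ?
4! / (1! × 3!) = 4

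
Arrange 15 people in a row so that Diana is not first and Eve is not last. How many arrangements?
By inclusion-exclusion: 15! - 2×(15-1)! + (15-2)! = 1307674368000 - 174356582400 + 6227020800 = 1139544806400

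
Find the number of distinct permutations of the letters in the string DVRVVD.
6! / (3! × 1! × 2!) = 60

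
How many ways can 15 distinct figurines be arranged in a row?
15! = 1307674368000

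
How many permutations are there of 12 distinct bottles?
12! = 479001600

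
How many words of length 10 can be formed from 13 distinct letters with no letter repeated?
P(13,10) = 13!/(13-10)! = 1037836800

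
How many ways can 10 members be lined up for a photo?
10! = 3628800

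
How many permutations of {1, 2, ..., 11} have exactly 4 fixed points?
Choose the 4 fixed points C(11,4) = 330, derange the rest: !7 = Σ_{j=0}^{7} (-1)^j·7!/j! = 5040 - 5040 + 2520 - 840 + 210 - 42 + 7 - 1 = 1854. Product = 330 × 1854 = 611820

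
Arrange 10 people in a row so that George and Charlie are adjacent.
Treat as block: (10-1)! × 2! = 362880 × 2 = 725760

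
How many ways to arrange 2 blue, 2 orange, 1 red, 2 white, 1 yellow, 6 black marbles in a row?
14! / (2! × 2! × 1! × 2! × 1! × 6!) = 15135120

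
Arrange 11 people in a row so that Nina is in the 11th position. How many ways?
Fix one position: (11-1)! = 3628800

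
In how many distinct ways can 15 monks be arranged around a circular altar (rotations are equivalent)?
Circular: fix one position, arrange the rest. (15-1)! = 87178291200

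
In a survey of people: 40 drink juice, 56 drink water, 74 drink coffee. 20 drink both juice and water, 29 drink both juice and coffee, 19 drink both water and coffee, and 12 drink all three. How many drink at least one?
|A∪B∪C| = 40+56+74-20-29-19+12 = 114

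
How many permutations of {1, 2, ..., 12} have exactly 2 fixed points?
Choose the 2 fixed points C(12,2) = 66, derange the rest: !10 = Σ_{j=0}^{10} (-1)^j·10!/j! = 3628800 - 3628800 + 1814400 - 604800 + 151200 - 30240 + 5040 - 720 + 90 - 10 + 1 = 1334961. Product = 66 × 1334961 = 88107426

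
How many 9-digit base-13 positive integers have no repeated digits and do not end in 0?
Last digit: 12 nonzero choices. First digit: 11 (nonzero, ≠last). Middle 7: P(11,7) = 1663200. Total = 219542400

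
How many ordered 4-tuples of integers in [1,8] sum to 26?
Coefficient of x^26 in (x + x² + ... + x^8)^4. By inclusion-exclusion on dice exceeding 8: Σ_j (-1)^j C(4,j)·C(26-1-8j, 3) = C(4,0)·C(25,3) - C(4,1)·C(17,3) + C(4,2)·C(9,3) = 1·2300 - 4·680 + 6·84 = 84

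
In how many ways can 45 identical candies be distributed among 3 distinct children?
C(45+3-1, 3-1) = C(47, 2) = 1081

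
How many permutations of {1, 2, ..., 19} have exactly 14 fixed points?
Choose the 14 fixed points C(19,14) = 11628, derange the rest: !5 = Σ_{j=0}^{5} (-1)^j·5!/j! = 120 - 120 + 60 - 20 + 5 - 1 = 44. Product = 11628 × 44 = 511632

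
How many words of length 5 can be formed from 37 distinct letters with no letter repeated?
P(37,5) = 37!/(37-5)! = 52307640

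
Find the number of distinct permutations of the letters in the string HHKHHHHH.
8! / (1! × 7!) = 8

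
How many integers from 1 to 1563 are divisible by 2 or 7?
⌊1563/2⌋ + ⌊1563/7⌋ - ⌊1563/14⌋ = 781 + 223 - 111 = 893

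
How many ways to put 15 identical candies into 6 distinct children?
C(15+6-1, 6-1) = C(20, 5) = 15504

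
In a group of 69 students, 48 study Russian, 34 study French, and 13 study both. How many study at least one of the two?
|A∪B| = |A| + |B| - |A∩B| = 48 + 34 - 13 = 69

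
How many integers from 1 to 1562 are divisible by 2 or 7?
⌊1562/2⌋ + ⌊1562/7⌋ - ⌊1562/14⌋ = 781 + 223 - 111 = 893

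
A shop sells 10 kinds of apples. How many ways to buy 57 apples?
C(57+10-1, 10-1) = C(66, 9) = 37014131440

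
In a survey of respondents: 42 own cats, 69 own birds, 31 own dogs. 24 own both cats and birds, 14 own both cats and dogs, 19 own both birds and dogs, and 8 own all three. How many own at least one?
|A∪B∪C| = 42+69+31-24-14-19+8 = 93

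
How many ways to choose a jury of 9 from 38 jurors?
C(38,9) = 38!/(9!×29!) = 163011640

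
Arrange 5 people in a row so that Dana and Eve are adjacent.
Treat as block: (5-1)! × 2! = 24 × 2 = 48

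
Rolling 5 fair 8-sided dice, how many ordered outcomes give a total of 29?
Coefficient of x^29 in (x + x² + ... + x^8)^5. By inclusion-exclusion on dice exceeding 8: Σ_j (-1)^j C(5,j)·C(29-1-8j, 4) = C(5,0)·C(28,4) - C(5,1)·C(20,4) + C(5,2)·C(12,4) - C(5,3)·C(4,4) = 1·20475 - 5·4845 + 10·495 - 10·1 = 1190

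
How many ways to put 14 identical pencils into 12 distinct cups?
C(14+12-1, 12-1) = C(25, 11) = 4457400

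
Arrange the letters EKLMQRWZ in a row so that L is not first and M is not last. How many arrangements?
By inclusion-exclusion: 8! - 2×(8-1)! + (8-2)! = 40320 - 10080 + 720 = 30960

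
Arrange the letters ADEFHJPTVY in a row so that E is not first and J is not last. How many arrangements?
By inclusion-exclusion: 10! - 2×(10-1)! + (10-2)! = 3628800 - 725760 + 40320 = 2943360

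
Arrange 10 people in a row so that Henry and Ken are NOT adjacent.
Total - adjacent = 10! - (10-1)!×2 = 3628800 - 725760 = 2903040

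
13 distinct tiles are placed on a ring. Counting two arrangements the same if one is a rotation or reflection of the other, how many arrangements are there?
(13-1)!/2 = 479001600/2 = 239500800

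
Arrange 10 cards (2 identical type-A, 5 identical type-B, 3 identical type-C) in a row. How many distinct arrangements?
10! / (2! × 5! × 3!) = 2520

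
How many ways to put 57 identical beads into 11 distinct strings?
C(57+11-1, 11-1) = C(67, 10) = 247994680648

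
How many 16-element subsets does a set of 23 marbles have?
C(23,16) = 23!/(16!×7!) = 245157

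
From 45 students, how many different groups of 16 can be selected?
C(45,16) = 45!/(16!×29!) = 646626422970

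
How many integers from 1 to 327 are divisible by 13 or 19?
⌊327/13⌋ + ⌊327/19⌋ - ⌊327/247⌋ = 25 + 17 - 1 = 41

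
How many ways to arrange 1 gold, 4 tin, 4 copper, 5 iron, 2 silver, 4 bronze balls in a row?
20! / (1! × 4! × 4! × 5! × 2! × 4!) = 733296564000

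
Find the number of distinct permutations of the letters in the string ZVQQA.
5! / (1! × 1! × 2! × 1!) = 60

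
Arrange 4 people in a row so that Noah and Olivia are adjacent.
Treat as block: (4-1)! × 2! = 6 × 2 = 12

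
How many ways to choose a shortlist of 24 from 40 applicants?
C(40,24) = 40!/(24!×16!) = 62852101650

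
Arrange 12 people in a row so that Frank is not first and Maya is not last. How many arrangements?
By inclusion-exclusion: 12! - 2×(12-1)! + (12-2)! = 479001600 - 79833600 + 3628800 = 402796800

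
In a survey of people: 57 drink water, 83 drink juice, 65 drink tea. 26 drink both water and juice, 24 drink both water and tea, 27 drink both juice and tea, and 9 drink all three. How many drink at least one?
|A∪B∪C| = 57+83+65-26-24-27+9 = 137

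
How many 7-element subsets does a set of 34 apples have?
C(34,7) = 34!/(7!×27!) = 5379616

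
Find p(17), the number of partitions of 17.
Pentagonal recurrence p(n) = p(n-1) + p(n-2) - p(n-5) - p(n-7) + p(n-12) + p(n-15) - ... gives p(0..16) = 1, 1, 2, 3, 5, 7, 11, 15, 22, 30, 42, 56, 77, 101, 135, 176, 231. p(17) = p(16) + p(15) - p(12) - p(10) + p(5) + p(2) = 231 + 176 - 77 - 42 + 7 + 2 = 297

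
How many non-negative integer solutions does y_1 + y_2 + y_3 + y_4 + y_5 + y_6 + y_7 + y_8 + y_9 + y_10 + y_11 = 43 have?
C(43+11-1, 11-1) = C(53, 10) = 19499099620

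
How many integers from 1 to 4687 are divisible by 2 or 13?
⌊4687/2⌋ + ⌊4687/13⌋ - ⌊4687/26⌋ = 2343 + 360 - 180 = 2523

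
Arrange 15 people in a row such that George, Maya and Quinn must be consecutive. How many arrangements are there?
Treat the 3 as one block: (15-3+1)! × 3! = 6227020800 × 6 = 37362124800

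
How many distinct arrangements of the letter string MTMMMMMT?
8! / (2! × 6!) = 28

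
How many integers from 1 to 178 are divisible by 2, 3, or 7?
⌊178/2⌋+⌊178/3⌋+⌊178/7⌋ - ⌊178/6⌋-⌊178/14⌋-⌊178/21⌋ + ⌊178/42⌋ = 89+59+25 - 29-12-8 + 4 = 128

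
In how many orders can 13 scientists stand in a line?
13! = 6227020800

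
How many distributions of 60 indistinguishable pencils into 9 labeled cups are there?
C(60+9-1, 9-1) = C(68, 8) = 7392009768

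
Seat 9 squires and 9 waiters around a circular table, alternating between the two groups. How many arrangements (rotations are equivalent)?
Fix one of the squires: (9-1)! ways for the remaining squires, × 9! ways for the waiters = 40320 × 362880 = 14631321600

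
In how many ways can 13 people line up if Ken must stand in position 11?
Fix one position: (13-1)! = 479001600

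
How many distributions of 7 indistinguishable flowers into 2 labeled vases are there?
C(7+2-1, 2-1) = C(8, 1) = 8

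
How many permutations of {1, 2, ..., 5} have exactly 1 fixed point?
Choose the 1 fixed point C(5,1) = 5, derange the rest: !4 = Σ_{j=0}^{4} (-1)^j·4!/j! = 24 - 24 + 12 - 4 + 1 = 9. Product = 5 × 9 = 45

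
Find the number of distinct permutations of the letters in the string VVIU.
4! / (2! × 1! × 1!) = 12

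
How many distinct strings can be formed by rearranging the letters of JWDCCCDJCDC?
11! / (2! × 3! × 5! × 1!) = 27720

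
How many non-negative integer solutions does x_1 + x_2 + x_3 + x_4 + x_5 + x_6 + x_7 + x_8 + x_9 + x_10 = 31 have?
C(31+10-1, 10-1) = C(40, 9) = 273438880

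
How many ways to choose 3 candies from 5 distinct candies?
C(5,3) = 5!/(3!×2!) = 10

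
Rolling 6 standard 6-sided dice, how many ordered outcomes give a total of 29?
Coefficient of x^29 in (x + x² + ... + x^6)^6. By inclusion-exclusion on dice exceeding 6: Σ_j (-1)^j C(6,j)·C(29-1-6j, 5) = C(6,0)·C(28,5) - C(6,1)·C(22,5) + C(6,2)·C(16,5) - C(6,3)·C(10,5) = 1·98280 - 6·26334 + 15·4368 - 20·252 = 756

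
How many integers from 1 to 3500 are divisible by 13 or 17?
⌊3500/13⌋ + ⌊3500/17⌋ - ⌊3500/221⌋ = 269 + 205 - 15 = 459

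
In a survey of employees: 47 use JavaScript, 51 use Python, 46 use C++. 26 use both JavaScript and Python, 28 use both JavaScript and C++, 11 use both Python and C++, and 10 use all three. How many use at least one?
|A∪B∪C| = 47+51+46-26-28-11+10 = 89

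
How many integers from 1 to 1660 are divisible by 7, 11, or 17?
⌊1660/7⌋+⌊1660/11⌋+⌊1660/17⌋ - ⌊1660/77⌋-⌊1660/119⌋-⌊1660/187⌋ + ⌊1660/1309⌋ = 237+150+97 - 21-13-8 + 1 = 443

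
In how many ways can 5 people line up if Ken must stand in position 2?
Fix one position: (5-1)! = 24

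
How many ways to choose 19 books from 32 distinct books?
C(32,19) = 32!/(19!×13!) = 347373600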